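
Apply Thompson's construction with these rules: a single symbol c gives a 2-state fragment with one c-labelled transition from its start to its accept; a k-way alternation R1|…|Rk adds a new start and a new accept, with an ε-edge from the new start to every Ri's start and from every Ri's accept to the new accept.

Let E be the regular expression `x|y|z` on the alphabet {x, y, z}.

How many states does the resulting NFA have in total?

8

Bottom-up over the parse tree:
Each of the 3 symbol leaves contributes a 2-state fragment.
  x|y|z — 8 states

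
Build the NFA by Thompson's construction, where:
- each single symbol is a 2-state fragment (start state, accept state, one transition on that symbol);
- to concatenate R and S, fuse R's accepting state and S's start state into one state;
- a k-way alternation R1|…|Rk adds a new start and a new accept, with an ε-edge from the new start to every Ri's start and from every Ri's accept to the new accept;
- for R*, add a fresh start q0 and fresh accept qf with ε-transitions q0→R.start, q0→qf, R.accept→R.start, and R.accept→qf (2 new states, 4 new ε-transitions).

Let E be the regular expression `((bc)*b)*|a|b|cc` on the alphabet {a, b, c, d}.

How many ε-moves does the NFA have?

16

Bottom-up over the parse tree:
Each of the 7 symbol leaves contributes 0 ε-transitions.
  bc : 0 ε-transitions
  (bc)* : 4 ε-transitions
  (bc)*b : 4 ε-transitions
  ((bc)*b)* : 8 ε-transitions
  cc : 0 ε-transitions
  ((bc)*b)*|a|b|cc : 16 ε-transitions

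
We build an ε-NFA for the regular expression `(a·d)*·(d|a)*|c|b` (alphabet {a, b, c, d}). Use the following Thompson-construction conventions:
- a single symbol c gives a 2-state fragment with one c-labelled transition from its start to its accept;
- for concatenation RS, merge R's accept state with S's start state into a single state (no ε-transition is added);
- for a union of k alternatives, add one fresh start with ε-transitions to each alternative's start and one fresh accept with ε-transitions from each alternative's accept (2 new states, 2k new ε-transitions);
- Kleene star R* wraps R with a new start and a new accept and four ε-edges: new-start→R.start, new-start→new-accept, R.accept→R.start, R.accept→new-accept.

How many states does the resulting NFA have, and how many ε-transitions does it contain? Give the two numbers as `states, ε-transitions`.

Recursing over subexpressions:
Each of the 6 symbol leaves contributes 2 states and 0 ε-transitions.
  a·d = 3 states, 0 ε-transitions
  (a·d)* = 5 states, 4 ε-transitions
  d|a = 6 states, 4 ε-transitions
  (d|a)* = 8 states, 8 ε-transitions
  (a·d)*·(d|a)* = 12 states, 12 ε-transitions
  (a·d)*·(d|a)*|c|b = 18 states, 18 ε-transitions

18, 18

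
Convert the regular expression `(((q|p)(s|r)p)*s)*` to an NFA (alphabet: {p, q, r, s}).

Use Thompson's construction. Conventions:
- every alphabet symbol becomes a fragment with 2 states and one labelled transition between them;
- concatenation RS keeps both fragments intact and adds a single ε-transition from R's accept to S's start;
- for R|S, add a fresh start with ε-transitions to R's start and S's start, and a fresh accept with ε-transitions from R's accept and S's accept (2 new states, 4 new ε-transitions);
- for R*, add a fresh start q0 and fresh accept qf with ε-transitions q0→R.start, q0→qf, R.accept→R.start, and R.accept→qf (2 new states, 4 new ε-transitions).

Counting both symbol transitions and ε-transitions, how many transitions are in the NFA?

Bottom-up over the parse tree:
Each of the 6 symbol leaves contributes 1 transition (1 symbol, 0 ε).
  q|p → 6 transitions (2 symbol, 4 ε)
  s|r → 6 transitions (2 symbol, 4 ε)
  (q|p)(s|r)p → 15 transitions (5 symbol, 10 ε)
  ((q|p)(s|r)p)* → 19 transitions (5 symbol, 14 ε)
  ((q|p)(s|r)p)*s → 21 transitions (6 symbol, 15 ε)
  (((q|p)(s|r)p)*s)* → 25 transitions (6 symbol, 19 ε)

25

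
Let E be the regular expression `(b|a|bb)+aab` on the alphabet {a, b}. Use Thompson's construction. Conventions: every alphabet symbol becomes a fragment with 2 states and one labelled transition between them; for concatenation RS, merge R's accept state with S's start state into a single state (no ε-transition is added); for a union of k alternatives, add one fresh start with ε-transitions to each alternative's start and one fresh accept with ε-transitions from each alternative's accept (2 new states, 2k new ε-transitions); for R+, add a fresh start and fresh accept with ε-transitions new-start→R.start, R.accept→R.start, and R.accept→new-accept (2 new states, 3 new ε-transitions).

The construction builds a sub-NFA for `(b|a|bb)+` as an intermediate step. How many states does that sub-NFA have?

11

Fragment for `(b|a|bb)+`:
Each of the 4 symbol leaves contributes a 2-state fragment.
  bb = 3 states
  b|a|bb = 9 states
  (b|a|bb)+ = 11 states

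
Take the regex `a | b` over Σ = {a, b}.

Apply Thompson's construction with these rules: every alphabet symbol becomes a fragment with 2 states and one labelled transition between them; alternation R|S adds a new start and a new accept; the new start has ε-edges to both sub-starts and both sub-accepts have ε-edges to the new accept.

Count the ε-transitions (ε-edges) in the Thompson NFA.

4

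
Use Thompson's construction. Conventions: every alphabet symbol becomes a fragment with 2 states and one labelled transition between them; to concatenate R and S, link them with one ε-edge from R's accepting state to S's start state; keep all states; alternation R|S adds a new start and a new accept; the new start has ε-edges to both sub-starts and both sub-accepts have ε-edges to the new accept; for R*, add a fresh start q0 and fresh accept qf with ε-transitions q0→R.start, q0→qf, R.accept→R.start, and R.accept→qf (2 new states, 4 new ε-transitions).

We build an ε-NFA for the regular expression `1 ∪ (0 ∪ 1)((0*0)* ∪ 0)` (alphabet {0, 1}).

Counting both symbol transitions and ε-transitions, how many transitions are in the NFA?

28

Bottom-up over the parse tree:
Each of the 6 symbol leaves contributes 1 transition (1 symbol, 0 ε).
  0 ∪ 1 — 6 transitions (2 symbol, 4 ε)
  0* — 5 transitions (1 symbol, 4 ε)
  0*0 — 7 transitions (2 symbol, 5 ε)
  (0*0)* — 11 transitions (2 symbol, 9 ε)
  (0*0)* ∪ 0 — 16 transitions (3 symbol, 13 ε)
  (0 ∪ 1)((0*0)* ∪ 0) — 23 transitions (5 symbol, 18 ε)
  1 ∪ (0 ∪ 1)((0*0)* ∪ 0) — 28 transitions (6 symbol, 22 ε)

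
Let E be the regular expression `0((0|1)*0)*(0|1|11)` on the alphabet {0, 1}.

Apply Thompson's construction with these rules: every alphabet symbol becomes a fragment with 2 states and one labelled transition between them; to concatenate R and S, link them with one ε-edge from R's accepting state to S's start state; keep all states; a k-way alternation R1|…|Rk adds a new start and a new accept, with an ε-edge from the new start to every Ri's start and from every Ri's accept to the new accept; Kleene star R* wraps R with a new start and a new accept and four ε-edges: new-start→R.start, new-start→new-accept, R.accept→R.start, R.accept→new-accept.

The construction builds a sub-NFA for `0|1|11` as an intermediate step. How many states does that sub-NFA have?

10

Fragment for `0|1|11`:
Each of the 4 symbol leaves contributes a 2-state fragment.
  11 : 4 states
  0|1|11 : 10 states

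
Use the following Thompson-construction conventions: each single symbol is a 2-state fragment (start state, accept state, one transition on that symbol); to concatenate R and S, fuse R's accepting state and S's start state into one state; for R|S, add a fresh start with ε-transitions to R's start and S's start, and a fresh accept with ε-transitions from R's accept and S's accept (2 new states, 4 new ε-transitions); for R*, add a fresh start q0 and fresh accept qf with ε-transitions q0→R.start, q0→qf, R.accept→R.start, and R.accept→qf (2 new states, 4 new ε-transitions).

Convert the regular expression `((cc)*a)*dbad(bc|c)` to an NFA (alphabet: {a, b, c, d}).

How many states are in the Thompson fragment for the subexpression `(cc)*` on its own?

5

Fragment for `(cc)*`:
Each of the 2 symbol leaves contributes a 2-state fragment.
  cc → 3 states
  (cc)* → 5 states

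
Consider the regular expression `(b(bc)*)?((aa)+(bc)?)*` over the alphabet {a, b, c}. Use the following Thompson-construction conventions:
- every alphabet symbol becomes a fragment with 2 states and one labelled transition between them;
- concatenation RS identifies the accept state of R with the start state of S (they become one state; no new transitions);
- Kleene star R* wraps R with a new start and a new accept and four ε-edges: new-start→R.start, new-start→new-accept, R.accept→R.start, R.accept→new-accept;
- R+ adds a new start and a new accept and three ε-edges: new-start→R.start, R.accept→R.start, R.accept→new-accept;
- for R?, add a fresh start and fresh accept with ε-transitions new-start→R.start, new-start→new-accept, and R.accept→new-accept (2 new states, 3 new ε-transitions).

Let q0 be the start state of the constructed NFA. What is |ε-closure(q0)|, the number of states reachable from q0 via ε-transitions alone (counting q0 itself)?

6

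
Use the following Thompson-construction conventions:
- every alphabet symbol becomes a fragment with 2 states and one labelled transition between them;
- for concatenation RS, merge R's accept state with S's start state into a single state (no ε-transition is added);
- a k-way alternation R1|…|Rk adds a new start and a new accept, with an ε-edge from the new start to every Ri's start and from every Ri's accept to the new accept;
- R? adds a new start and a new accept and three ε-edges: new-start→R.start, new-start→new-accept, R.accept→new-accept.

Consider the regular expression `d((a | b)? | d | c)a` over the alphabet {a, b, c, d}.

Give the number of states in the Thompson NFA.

16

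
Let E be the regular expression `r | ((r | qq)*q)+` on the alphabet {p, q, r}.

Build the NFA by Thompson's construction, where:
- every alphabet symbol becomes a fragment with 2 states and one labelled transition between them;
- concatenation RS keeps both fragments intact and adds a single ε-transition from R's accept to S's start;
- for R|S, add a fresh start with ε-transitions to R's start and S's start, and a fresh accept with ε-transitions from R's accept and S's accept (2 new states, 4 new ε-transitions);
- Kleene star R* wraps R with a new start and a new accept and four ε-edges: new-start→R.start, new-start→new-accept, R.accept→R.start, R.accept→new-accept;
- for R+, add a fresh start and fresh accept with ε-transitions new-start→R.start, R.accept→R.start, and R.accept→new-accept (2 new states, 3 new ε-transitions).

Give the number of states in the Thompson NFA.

Per subexpression:
Each of the 5 symbol leaves contributes a 2-state fragment.
  qq = 4 states
  r | qq = 8 states
  (r | qq)* = 10 states
  (r | qq)*q = 12 states
  ((r | qq)*q)+ = 14 states
  r | ((r | qq)*q)+ = 18 states

18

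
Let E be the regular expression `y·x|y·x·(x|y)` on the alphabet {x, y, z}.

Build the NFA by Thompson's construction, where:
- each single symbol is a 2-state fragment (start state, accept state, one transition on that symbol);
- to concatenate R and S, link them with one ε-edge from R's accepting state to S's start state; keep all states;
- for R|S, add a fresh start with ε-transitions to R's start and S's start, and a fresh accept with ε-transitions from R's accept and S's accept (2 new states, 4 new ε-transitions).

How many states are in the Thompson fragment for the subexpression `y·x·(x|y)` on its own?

Fragment for `y·x·(x|y)`:
Each of the 4 symbol leaves contributes a 2-state fragment.
  x|y → 6 states
  y·x·(x|y) → 10 states

10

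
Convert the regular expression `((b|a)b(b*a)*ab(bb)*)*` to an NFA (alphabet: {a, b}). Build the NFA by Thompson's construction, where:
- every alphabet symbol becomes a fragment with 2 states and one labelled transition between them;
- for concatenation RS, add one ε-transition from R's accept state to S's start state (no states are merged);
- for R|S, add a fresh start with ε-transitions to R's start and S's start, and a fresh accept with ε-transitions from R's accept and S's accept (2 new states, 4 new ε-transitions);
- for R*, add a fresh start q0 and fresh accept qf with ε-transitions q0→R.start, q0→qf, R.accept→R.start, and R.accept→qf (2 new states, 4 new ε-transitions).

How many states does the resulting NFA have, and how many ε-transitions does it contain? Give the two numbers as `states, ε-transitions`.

28, 27

Per subexpression:
Each of the 9 symbol leaves contributes 2 states and 0 ε-transitions.
  b|a → 6 states, 4 ε-transitions
  b* → 4 states, 4 ε-transitions
  b*a → 6 states, 5 ε-transitions
  (b*a)* → 8 states, 9 ε-transitions
  bb → 4 states, 1 ε-transition
  (bb)* → 6 states, 5 ε-transitions
  (b|a)b(b*a)*ab(bb)* → 26 states, 23 ε-transitions
  ((b|a)b(b*a)*ab(bb)*)* → 28 states, 27 ε-transitions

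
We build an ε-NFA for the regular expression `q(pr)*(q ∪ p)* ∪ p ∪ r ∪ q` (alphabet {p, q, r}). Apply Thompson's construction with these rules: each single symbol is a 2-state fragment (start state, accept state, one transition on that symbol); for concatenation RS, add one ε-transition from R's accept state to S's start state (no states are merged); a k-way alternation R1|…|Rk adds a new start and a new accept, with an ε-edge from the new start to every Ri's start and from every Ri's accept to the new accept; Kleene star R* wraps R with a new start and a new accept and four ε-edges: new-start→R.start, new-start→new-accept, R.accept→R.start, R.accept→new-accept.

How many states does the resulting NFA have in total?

24

Building bottom-up:
Each of the 8 symbol leaves contributes a 2-state fragment.
  pr → 4 states
  (pr)* → 6 states
  q ∪ p → 6 states
  (q ∪ p)* → 8 states
  q(pr)*(q ∪ p)* → 16 states
  q(pr)*(q ∪ p)* ∪ p ∪ r ∪ q → 24 states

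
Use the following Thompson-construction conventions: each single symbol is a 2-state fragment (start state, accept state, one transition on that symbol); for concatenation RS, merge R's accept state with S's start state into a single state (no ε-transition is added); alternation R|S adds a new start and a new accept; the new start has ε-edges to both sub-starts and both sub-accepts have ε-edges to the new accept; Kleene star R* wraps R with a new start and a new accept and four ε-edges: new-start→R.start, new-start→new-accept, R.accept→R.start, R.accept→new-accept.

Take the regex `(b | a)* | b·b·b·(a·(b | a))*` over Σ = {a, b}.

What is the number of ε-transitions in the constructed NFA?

Bottom-up over the parse tree:
Each of the 8 symbol leaves contributes 0 ε-transitions.
  b | a = 4 ε-transitions
  (b | a)* = 8 ε-transitions
  b | a = 4 ε-transitions
  a·(b | a) = 4 ε-transitions
  (a·(b | a))* = 8 ε-transitions
  b·b·b·(a·(b | a))* = 8 ε-transitions
  (b | a)* | b·b·b·(a·(b | a))* = 20 ε-transitions

20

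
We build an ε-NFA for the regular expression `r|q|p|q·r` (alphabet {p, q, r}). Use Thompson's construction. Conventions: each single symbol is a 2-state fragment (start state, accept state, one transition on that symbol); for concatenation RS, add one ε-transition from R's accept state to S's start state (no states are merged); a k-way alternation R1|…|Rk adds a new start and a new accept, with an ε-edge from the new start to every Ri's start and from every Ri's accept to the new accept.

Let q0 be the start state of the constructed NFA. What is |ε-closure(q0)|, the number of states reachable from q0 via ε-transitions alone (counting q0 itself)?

Compute the ε-closure size of each fragment's start state recursively; a symbol fragment's start has no outgoing ε-edge, so its closure is just itself (size 1).
  q·r → same as the first factor's closure: |ε-closure| = 1
  r|q|p|q·r → new start ε-reaches every alternative's start; none of them accept ε, so the new accept is not reached: |ε-closure| = 1 + 1 + 1 + 1 + 1 = 5

5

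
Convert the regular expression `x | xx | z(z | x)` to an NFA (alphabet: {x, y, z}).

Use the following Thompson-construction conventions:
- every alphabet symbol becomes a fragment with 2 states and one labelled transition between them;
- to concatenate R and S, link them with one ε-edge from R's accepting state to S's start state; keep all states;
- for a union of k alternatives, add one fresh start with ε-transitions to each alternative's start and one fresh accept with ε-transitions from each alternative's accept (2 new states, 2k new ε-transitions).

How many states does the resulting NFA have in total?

Per subexpression:
Each of the 6 symbol leaves contributes a 2-state fragment.
  xx → 4 states
  z | x → 6 states
  z(z | x) → 8 states
  x | xx | z(z | x) → 16 states

16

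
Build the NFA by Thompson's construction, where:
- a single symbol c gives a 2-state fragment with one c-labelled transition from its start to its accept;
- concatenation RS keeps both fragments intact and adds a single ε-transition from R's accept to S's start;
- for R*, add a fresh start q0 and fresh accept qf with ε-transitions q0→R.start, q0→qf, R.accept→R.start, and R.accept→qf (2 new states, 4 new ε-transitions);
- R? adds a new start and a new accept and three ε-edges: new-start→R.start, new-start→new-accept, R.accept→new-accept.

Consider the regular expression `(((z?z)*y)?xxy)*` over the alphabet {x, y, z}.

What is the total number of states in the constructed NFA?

20

By structural recursion:
Each of the 6 symbol leaves contributes a 2-state fragment.
  z? — 4 states
  z?z — 6 states
  (z?z)* — 8 states
  (z?z)*y — 10 states
  ((z?z)*y)? — 12 states
  ((z?z)*y)?xxy — 18 states
  (((z?z)*y)?xxy)* — 20 states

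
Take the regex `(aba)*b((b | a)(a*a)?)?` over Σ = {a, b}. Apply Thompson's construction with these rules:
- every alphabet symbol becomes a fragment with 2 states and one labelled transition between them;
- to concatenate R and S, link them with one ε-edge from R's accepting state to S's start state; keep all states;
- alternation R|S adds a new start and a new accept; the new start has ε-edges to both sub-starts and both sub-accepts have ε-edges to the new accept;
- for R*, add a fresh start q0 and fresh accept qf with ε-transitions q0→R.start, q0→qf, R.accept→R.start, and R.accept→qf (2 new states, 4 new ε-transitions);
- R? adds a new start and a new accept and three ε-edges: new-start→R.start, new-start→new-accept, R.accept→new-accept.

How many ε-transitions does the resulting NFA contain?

24

Building bottom-up:
Each of the 8 symbol leaves contributes 0 ε-transitions.
  aba — 2 ε-transitions
  (aba)* — 6 ε-transitions
  b | a — 4 ε-transitions
  a* — 4 ε-transitions
  a*a — 5 ε-transitions
  (a*a)? — 8 ε-transitions
  (b | a)(a*a)? — 13 ε-transitions
  ((b | a)(a*a)?)? — 16 ε-transitions
  (aba)*b((b | a)(a*a)?)? — 24 ε-transitions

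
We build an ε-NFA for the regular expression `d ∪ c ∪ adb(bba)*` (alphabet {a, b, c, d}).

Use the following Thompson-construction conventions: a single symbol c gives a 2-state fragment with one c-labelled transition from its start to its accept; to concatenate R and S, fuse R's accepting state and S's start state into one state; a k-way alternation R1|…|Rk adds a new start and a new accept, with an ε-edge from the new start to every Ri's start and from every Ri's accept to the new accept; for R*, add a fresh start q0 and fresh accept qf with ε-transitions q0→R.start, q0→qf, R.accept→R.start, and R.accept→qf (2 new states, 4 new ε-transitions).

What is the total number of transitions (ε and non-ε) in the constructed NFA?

By structural recursion:
Each of the 8 symbol leaves contributes 1 transition (1 symbol, 0 ε).
  bba — 3 transitions (3 symbol, 0 ε)
  (bba)* — 7 transitions (3 symbol, 4 ε)
  adb(bba)* — 10 transitions (6 symbol, 4 ε)
  d ∪ c ∪ adb(bba)* — 18 transitions (8 symbol, 10 ε)

18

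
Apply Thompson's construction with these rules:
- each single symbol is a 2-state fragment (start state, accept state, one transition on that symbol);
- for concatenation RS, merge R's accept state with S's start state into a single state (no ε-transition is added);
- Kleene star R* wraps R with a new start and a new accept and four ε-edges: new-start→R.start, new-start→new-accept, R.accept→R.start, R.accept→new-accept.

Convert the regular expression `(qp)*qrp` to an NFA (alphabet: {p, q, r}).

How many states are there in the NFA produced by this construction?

8

By structural recursion:
Each of the 5 symbol leaves contributes a 2-state fragment.
  qp : 3 states
  (qp)* : 5 states
  (qp)*qrp : 8 states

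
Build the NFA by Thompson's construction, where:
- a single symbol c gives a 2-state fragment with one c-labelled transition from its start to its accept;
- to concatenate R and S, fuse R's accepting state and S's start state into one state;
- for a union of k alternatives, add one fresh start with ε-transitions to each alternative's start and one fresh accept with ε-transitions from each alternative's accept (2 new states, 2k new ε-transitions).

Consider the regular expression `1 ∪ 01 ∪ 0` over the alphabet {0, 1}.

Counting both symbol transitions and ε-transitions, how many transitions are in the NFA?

10

Per subexpression:
Each of the 4 symbol leaves contributes 1 transition (1 symbol, 0 ε).
  01 : 2 transitions (2 symbol, 0 ε)
  1 ∪ 01 ∪ 0 : 10 transitions (4 symbol, 6 ε)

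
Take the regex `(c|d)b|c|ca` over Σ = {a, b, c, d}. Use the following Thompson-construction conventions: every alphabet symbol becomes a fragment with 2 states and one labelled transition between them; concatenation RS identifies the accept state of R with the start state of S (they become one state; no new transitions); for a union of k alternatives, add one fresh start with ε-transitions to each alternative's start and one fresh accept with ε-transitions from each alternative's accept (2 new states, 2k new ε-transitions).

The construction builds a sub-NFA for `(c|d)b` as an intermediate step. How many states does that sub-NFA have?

7

Fragment for `(c|d)b`:
Each of the 3 symbol leaves contributes a 2-state fragment.
  c|d : 6 states
  (c|d)b : 7 states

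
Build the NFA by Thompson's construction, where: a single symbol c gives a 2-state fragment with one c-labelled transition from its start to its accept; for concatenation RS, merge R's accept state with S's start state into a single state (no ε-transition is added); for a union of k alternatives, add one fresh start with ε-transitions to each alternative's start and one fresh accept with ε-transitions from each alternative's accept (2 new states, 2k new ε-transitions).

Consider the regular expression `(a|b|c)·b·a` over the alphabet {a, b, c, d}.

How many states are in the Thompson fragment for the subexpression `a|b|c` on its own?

Fragment for `a|b|c`:
Each of the 3 symbol leaves contributes a 2-state fragment.
  a|b|c — 8 states

8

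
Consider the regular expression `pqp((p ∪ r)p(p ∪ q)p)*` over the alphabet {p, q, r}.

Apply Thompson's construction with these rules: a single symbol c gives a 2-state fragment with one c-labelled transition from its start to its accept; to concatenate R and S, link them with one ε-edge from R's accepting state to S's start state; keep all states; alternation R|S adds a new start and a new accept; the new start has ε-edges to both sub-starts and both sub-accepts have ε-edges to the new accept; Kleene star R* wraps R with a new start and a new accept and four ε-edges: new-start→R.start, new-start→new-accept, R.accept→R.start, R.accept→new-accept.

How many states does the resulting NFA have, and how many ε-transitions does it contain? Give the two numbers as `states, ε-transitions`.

24, 18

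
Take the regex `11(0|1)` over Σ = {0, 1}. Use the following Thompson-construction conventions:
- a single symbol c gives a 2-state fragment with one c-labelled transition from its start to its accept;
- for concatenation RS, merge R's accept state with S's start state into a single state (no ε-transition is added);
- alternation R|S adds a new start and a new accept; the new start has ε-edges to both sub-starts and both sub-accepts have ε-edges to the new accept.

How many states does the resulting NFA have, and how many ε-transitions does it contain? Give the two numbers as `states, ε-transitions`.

By structural recursion:
Each of the 4 symbol leaves contributes 2 states and 0 ε-transitions.
  0|1 : 6 states, 4 ε-transitions
  11(0|1) : 8 states, 4 ε-transitions

8, 4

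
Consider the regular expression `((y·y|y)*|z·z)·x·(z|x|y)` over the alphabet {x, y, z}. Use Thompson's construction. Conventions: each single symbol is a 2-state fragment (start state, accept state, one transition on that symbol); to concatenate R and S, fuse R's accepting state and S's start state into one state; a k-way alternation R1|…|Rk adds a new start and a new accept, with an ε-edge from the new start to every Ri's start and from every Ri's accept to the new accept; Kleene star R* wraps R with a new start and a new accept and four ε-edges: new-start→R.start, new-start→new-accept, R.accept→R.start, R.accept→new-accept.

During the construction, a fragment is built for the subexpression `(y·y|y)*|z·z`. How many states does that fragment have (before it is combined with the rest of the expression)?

Fragment for `(y·y|y)*|z·z`:
Each of the 5 symbol leaves contributes a 2-state fragment.
  y·y → 3 states
  y·y|y → 7 states
  (y·y|y)* → 9 states
  z·z → 3 states
  (y·y|y)*|z·z → 14 states

14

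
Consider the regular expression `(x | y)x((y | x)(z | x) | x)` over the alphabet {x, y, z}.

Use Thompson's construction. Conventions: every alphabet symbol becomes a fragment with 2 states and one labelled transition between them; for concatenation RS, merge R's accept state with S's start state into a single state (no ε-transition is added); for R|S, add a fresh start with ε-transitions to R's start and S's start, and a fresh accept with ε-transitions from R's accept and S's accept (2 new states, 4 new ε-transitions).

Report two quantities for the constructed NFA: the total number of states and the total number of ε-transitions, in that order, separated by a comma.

21, 16

By structural recursion:
Each of the 8 symbol leaves contributes 2 states and 0 ε-transitions.
  x | y → 6 states, 4 ε-transitions
  y | x → 6 states, 4 ε-transitions
  z | x → 6 states, 4 ε-transitions
  (y | x)(z | x) → 11 states, 8 ε-transitions
  (y | x)(z | x) | x → 15 states, 12 ε-transitions
  (x | y)x((y | x)(z | x) | x) → 21 states, 16 ε-transitions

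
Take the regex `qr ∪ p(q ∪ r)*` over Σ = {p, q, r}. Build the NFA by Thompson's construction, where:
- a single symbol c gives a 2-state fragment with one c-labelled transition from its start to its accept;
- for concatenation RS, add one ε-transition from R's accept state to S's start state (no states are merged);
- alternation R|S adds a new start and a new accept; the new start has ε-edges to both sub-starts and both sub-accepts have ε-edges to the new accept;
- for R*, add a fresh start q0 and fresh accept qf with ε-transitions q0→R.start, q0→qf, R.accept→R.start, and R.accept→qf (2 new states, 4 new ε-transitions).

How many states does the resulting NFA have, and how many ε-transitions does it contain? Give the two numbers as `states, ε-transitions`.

16, 14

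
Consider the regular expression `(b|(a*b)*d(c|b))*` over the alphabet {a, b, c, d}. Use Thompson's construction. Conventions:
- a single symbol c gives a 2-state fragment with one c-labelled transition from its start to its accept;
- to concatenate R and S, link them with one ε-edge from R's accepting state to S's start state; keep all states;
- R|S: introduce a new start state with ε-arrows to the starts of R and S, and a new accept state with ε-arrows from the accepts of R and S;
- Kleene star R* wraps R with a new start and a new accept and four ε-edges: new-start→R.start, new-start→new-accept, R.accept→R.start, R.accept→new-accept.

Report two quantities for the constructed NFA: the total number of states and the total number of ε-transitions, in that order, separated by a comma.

Bottom-up over the parse tree:
Each of the 6 symbol leaves contributes 2 states and 0 ε-transitions.
  a* : 4 states, 4 ε-transitions
  a*b : 6 states, 5 ε-transitions
  (a*b)* : 8 states, 9 ε-transitions
  c|b : 6 states, 4 ε-transitions
  (a*b)*d(c|b) : 16 states, 15 ε-transitions
  b|(a*b)*d(c|b) : 20 states, 19 ε-transitions
  (b|(a*b)*d(c|b))* : 22 states, 23 ε-transitions

22, 23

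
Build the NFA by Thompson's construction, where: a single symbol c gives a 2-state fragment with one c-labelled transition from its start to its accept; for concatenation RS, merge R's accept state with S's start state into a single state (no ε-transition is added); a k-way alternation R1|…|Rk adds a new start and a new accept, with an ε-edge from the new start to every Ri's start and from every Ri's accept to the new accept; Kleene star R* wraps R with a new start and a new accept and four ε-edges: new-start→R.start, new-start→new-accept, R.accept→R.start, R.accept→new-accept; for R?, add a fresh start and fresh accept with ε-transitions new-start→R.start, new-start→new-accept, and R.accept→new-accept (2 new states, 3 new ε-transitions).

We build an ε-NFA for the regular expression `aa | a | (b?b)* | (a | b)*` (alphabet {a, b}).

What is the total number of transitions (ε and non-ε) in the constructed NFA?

By structural recursion:
Each of the 7 symbol leaves contributes 1 transition (1 symbol, 0 ε).
  aa → 2 transitions (2 symbol, 0 ε)
  b? → 4 transitions (1 symbol, 3 ε)
  b?b → 5 transitions (2 symbol, 3 ε)
  (b?b)* → 9 transitions (2 symbol, 7 ε)
  a | b → 6 transitions (2 symbol, 4 ε)
  (a | b)* → 10 transitions (2 symbol, 8 ε)
  aa | a | (b?b)* | (a | b)* → 30 transitions (7 symbol, 23 ε)

30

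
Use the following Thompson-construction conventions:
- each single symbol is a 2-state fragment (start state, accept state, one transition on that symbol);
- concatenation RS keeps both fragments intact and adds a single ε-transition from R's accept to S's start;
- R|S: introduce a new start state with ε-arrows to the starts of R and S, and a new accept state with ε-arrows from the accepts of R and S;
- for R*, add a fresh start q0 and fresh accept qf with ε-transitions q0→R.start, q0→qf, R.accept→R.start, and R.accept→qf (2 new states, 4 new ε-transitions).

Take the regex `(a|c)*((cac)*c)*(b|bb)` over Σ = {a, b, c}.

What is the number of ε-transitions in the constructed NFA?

Bottom-up over the parse tree:
Each of the 9 symbol leaves contributes 0 ε-transitions.
  a|c → 4 ε-transitions
  (a|c)* → 8 ε-transitions
  cac → 2 ε-transitions
  (cac)* → 6 ε-transitions
  (cac)*c → 7 ε-transitions
  ((cac)*c)* → 11 ε-transitions
  bb → 1 ε-transition
  b|bb → 5 ε-transitions
  (a|c)*((cac)*c)*(b|bb) → 26 ε-transitions

26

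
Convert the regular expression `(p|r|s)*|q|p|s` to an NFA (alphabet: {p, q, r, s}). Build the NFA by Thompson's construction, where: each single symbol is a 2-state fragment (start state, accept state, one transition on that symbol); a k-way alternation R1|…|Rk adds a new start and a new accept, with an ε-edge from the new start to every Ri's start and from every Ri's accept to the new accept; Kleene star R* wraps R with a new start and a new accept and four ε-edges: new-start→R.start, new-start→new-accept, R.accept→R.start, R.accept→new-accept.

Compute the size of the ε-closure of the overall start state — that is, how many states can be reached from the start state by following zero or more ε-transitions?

11

Let C(F) = |ε-closure(F.start)| within fragment F, and note whether F accepts ε. Symbol fragments have C = 1 and do not accept ε. Then:
  p|r|s → new start ε-reaches every alternative's start; none of them accept ε, so the new accept is not reached: |ε-closure| = 1 + 1 + 1 + 1 = 4
  (p|r|s)* → the star's fresh start ε-reaches both the body's start and the fresh accept: |ε-closure| = 2 + 4 = 6
  (p|r|s)*|q|p|s → |ε-closure| = 1 (new start) + (6 + 1 + 1 + 1) + 1 (new accept, since some branch ε-reaches its own accept) = 11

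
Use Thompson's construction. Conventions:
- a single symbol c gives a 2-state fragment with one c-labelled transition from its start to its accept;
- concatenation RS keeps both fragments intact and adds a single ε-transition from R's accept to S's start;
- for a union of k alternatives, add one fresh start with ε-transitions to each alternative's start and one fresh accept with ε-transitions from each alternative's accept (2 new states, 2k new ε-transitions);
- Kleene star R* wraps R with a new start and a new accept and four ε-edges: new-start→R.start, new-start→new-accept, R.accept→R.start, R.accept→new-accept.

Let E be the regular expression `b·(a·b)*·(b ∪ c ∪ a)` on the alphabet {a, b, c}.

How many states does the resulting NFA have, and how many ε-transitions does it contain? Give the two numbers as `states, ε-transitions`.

Building bottom-up:
Each of the 6 symbol leaves contributes 2 states and 0 ε-transitions.
  a·b = 4 states, 1 ε-transition
  (a·b)* = 6 states, 5 ε-transitions
  b ∪ c ∪ a = 8 states, 6 ε-transitions
  b·(a·b)*·(b ∪ c ∪ a) = 16 states, 13 ε-transitions

16, 13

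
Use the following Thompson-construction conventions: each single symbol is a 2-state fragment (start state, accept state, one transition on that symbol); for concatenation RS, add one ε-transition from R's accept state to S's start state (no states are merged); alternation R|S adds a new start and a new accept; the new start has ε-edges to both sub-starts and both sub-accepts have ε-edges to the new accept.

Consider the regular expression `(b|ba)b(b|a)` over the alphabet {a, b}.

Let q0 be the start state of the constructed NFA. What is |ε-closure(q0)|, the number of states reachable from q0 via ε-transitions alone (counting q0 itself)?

3

Work bottom-up. For each fragment F, track |ε-closure(F.start)| and whether F's accept lies in that closure (i.e. whether F accepts ε). A single-symbol fragment has closure size 1 and does not accept ε.
  ba : |ε-closure| equals the left operand's closure size = 1 (its accept is not ε-reachable, so the closure stops there)
  b|ba : new start ε-reaches every alternative's start; none of them accept ε, so the new accept is not reached: |ε-closure| = 1 + 1 + 1 = 3
  b|a : |ε-closure| = 1 + 1 + 1 = 3 (the new accept is not ε-reachable since no branch accepts ε)
  (b|ba)b(b|a) : |ε-closure| equals the left operand's closure size = 3 (its accept is not ε-reachable, so the closure stops there)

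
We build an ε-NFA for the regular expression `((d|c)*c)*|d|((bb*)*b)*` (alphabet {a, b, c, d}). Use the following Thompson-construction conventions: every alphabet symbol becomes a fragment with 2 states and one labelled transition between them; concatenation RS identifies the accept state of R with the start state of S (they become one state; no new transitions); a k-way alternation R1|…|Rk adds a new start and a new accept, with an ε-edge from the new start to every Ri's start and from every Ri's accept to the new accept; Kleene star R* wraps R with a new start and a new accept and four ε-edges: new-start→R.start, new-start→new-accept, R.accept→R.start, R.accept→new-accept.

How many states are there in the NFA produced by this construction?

25

By structural recursion:
Each of the 7 symbol leaves contributes a 2-state fragment.
  d|c : 6 states
  (d|c)* : 8 states
  (d|c)*c : 9 states
  ((d|c)*c)* : 11 states
  b* : 4 states
  bb* : 5 states
  (bb*)* : 7 states
  (bb*)*b : 8 states
  ((bb*)*b)* : 10 states
  ((d|c)*c)*|d|((bb*)*b)* : 25 states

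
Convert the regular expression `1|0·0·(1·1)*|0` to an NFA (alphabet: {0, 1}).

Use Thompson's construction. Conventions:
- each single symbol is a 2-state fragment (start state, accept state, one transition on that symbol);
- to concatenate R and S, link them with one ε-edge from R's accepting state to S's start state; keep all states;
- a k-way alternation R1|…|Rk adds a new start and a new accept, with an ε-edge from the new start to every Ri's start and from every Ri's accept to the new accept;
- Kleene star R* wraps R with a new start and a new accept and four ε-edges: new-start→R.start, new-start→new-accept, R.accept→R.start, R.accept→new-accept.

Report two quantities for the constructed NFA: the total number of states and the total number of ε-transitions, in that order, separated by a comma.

Bottom-up over the parse tree:
Each of the 6 symbol leaves contributes 2 states and 0 ε-transitions.
  1·1 → 4 states, 1 ε-transition
  (1·1)* → 6 states, 5 ε-transitions
  0·0·(1·1)* → 10 states, 7 ε-transitions
  1|0·0·(1·1)*|0 → 16 states, 13 ε-transitions

16, 13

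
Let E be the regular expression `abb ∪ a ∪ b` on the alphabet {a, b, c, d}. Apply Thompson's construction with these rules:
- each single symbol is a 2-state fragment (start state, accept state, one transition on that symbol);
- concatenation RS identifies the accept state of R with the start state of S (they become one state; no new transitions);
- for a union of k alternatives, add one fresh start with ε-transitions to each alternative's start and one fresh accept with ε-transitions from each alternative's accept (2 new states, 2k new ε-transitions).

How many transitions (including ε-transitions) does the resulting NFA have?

By structural recursion:
Each of the 5 symbol leaves contributes 1 transition (1 symbol, 0 ε).
  abb = 3 transitions (3 symbol, 0 ε)
  abb ∪ a ∪ b = 11 transitions (5 symbol, 6 ε)

11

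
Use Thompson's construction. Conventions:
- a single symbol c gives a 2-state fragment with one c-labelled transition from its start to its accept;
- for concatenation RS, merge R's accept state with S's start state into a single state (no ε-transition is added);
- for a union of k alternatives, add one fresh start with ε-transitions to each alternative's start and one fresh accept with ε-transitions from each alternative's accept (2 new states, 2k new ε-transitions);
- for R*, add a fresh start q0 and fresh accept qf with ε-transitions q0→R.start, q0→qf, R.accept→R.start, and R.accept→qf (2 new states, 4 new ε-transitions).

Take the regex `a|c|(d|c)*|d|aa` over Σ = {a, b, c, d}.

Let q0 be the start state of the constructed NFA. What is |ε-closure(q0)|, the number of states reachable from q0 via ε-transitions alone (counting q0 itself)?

11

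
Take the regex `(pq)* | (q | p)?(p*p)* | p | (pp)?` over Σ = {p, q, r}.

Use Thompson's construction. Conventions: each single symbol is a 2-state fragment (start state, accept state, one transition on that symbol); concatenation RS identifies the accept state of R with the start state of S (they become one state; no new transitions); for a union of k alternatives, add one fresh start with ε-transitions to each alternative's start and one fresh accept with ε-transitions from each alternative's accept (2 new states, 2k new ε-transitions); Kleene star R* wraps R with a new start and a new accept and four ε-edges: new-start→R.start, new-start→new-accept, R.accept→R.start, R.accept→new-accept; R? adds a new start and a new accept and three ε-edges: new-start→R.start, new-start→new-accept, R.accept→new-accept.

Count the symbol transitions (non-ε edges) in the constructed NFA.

9

Recursing over subexpressions:
Each of the 9 symbol leaves contributes exactly 1 symbol transition.
  pq — 2 symbol transitions
  (pq)* — 2 symbol transitions
  q | p — 2 symbol transitions
  (q | p)? — 2 symbol transitions
  p* — 1 symbol transition
  p*p — 2 symbol transitions
  (p*p)* — 2 symbol transitions
  (q | p)?(p*p)* — 4 symbol transitions
  pp — 2 symbol transitions
  (pp)? — 2 symbol transitions
  (pq)* | (q | p)?(p*p)* | p | (pp)? — 9 symbol transitions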